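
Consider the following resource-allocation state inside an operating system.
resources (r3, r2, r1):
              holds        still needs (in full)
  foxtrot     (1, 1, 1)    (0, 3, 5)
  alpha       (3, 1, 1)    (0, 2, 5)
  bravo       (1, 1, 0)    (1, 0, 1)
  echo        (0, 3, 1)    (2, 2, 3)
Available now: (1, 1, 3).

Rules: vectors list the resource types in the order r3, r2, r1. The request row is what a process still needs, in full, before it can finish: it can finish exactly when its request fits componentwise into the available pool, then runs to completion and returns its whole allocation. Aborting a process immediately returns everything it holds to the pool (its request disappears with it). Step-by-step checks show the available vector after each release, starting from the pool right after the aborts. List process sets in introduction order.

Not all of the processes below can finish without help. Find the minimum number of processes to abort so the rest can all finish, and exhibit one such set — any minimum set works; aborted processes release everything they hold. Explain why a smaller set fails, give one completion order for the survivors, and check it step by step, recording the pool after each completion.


The answer: abort foxtrot.
Key observation: alpha could never have finished before the abort; with (1, 1, 1) returned by foxtrot, it fits at step 3.
No smaller set exists: with zero aborts the deadlock remains.
The survivors complete as echo, bravo, alpha. Check, step by step (starting from the post-abort pool):
  pool = (2, 2, 4)
  echo needs (2, 2, 3) <= (2, 2, 4) -> finishes; pool += (0, 3, 1) = (2, 5, 5)
  bravo needs (1, 0, 1) <= (2, 5, 5) -> finishes; pool += (1, 1, 0) = (3, 6, 5)
  alpha needs (0, 2, 5) <= (3, 6, 5) -> finishes; pool += (3, 1, 1) = (6, 7, 6)


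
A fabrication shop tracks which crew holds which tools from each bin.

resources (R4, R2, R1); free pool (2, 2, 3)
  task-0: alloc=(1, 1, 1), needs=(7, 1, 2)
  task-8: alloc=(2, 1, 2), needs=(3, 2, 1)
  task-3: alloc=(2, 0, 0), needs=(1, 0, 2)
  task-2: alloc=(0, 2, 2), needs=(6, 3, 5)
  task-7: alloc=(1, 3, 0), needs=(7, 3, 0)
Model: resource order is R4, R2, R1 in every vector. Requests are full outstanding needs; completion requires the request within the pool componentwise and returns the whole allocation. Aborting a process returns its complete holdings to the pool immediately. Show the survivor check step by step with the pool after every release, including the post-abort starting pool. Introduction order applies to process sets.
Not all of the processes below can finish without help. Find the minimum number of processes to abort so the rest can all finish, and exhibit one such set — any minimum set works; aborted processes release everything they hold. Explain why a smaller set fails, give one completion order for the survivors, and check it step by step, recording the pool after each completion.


Minimum abort set: task-0.
Key observation: the deadlocked task-7 becomes finishable only because task-0 released (1, 1, 1); it completes at step 3 below.
Minimality: the empty abort set fails — the state is deadlocked as it stands.
Survivors finish in the order: task-8, task-3, task-7, task-2. Walking it through (pool after the aborts first):
  pool = (3, 3, 4)
  task-8: need (3, 2, 1) fits (3, 3, 4); releases (2, 1, 2), pool now (5, 4, 6)
  task-3: need (1, 0, 2) fits (5, 4, 6); releases (2, 0, 0), pool now (7, 4, 6)
  task-7: need (7, 3, 0) fits (7, 4, 6); releases (1, 3, 0), pool now (8, 7, 6)
  task-2: need (6, 3, 5) fits (8, 7, 6); releases (0, 2, 2), pool now (8, 9, 8)


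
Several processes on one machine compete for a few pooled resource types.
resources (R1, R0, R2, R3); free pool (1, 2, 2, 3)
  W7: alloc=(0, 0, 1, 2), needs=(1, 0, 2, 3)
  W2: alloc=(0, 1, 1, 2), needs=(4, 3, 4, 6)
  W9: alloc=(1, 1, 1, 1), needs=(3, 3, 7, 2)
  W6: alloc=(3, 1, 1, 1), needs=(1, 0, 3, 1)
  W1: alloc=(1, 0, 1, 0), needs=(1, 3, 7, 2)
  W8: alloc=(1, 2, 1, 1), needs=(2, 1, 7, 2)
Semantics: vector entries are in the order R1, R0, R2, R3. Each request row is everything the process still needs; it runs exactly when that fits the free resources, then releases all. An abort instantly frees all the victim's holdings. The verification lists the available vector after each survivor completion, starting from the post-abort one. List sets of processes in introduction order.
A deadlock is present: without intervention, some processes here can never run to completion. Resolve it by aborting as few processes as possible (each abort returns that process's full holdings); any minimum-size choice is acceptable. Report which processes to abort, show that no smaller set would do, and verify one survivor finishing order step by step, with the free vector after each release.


Minimum abort set: W1 and W8.
Key observation: W9 had no path to completion before; after the abort of W1 and W8 ((2, 2, 2, 1) returned), step 4 is where it fits.
No one abort is enough; case by case: W7 alone leaves W9 blocked (short on R2); W2 alone leaves W9 blocked (short on R2); W9 alone leaves W1 blocked (short on R2); W6 alone leaves W9 blocked (short on R2); W1 alone leaves W9 blocked (short on R2); W8 alone leaves W9 blocked (short on R2).
Survivors finish in the order: W6, W7, W2, W9. Walking it through (pool after the aborts first):
  pool = (3, 4, 4, 4)
  run W6 (needs (1, 0, 3, 1), free (3, 4, 4, 4)); after release of (3, 1, 1, 1) the pool is (6, 5, 5, 5)
  run W7 (needs (1, 0, 2, 3), free (6, 5, 5, 5)); after release of (0, 0, 1, 2) the pool is (6, 5, 6, 7)
  run W2 (needs (4, 3, 4, 6), free (6, 5, 6, 7)); after release of (0, 1, 1, 2) the pool is (6, 6, 7, 9)
  run W9 (needs (3, 3, 7, 2), free (6, 6, 7, 9)); after release of (1, 1, 1, 1) the pool is (7, 7, 8, 10)


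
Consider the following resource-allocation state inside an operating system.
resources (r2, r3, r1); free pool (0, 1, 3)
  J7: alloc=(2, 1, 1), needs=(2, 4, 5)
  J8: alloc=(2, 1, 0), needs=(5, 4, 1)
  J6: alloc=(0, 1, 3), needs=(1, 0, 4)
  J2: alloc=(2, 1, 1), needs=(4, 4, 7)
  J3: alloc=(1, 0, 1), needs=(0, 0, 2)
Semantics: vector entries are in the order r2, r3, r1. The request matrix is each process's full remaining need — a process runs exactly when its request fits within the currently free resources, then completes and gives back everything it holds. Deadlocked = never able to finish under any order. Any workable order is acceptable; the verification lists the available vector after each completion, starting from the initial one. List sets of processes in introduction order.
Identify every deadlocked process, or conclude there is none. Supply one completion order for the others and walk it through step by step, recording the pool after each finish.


The deadlocked set is J7, J8 and J2.
Key observation: J3, J6 can finish, but then (1, 2, 7) is all there is, and the blocked group's r2 demands exceed it.
The rest can finish in the order J3, J6. Step-by-step check:
  pool = (0, 1, 3)
  J3 needs (0, 0, 2) <= (0, 1, 3) -> finishes; pool += (1, 0, 1) = (1, 1, 4)
  J6 needs (1, 0, 4) <= (1, 1, 4) -> finishes; pool += (0, 1, 3) = (1, 2, 7)
None of the blocked processes ever fits:
  J7 still needs (2, 4, 5) but only (1, 2, 7) is free — short on r2 and r3
  J8 still needs (5, 4, 1) but only (1, 2, 7) is free — short on r2 and r3
  J2 still needs (4, 4, 7) but only (1, 2, 7) is free — short on r2 and r3


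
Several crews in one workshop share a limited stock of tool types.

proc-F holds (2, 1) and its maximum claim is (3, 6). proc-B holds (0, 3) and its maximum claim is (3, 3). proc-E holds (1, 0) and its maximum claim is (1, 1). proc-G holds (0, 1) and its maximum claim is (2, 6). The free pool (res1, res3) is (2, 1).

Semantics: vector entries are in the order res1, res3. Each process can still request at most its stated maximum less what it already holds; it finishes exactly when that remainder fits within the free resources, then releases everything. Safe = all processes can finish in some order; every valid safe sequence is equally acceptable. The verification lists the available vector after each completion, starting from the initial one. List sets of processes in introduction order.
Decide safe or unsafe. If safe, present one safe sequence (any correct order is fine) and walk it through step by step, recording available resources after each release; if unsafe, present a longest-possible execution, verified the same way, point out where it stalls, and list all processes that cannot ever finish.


UNSAFE — no complete ordering exists.
Key observation: res3 is the bottleneck — with proc-E, proc-B done the pool holds (3, 4), short of every remaining need.
Going as far as possible: proc-E, proc-B; after that, nothing fits. Step-by-step check:
  pool = (2, 1)
  proc-E needs (0, 1) <= (2, 1) -> finishes; pool += (1, 0) = (3, 1)
  proc-B needs (3, 0) <= (3, 1) -> finishes; pool += (0, 3) = (3, 4)
  blocked: proc-F wants (1, 5), pool (3, 4) — not enough res3
  blocked: proc-G wants (2, 5), pool (3, 4) — not enough res3
Never able to finish: proc-F and proc-G.


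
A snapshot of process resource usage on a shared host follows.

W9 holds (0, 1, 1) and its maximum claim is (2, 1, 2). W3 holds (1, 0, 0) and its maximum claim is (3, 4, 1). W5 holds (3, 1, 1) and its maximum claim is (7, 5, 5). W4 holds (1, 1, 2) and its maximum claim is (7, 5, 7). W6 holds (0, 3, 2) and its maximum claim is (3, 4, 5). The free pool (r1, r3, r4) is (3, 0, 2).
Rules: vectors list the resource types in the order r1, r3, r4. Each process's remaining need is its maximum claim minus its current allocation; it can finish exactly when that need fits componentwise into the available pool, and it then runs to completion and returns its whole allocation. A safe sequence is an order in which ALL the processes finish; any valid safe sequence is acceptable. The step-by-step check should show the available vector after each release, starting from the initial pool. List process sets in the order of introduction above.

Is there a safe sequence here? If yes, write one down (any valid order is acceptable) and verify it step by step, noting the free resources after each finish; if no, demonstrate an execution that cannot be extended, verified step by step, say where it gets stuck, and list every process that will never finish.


SAFE. One safe sequence: W9, W6, W3, W5, W4.
Key observation: reading the order forward, W6 is the first process whose need (3, 1, 3) meets the free pool (3, 1, 3) exactly on a resource it requests.
Check, step by step:
  pool = (3, 0, 2)
  run W9 (needs (2, 0, 1), free (3, 0, 2)); after release of (0, 1, 1) the pool is (3, 1, 3)
  run W6 (needs (3, 1, 3), free (3, 1, 3)); after release of (0, 3, 2) the pool is (3, 4, 5)
  run W3 (needs (2, 4, 1), free (3, 4, 5)); after release of (1, 0, 0) the pool is (4, 4, 5)
  run W5 (needs (4, 4, 4), free (4, 4, 5)); after release of (3, 1, 1) the pool is (7, 5, 6)
  run W4 (needs (6, 4, 5), free (7, 5, 6)); after release of (1, 1, 2) the pool is (8, 6, 8)


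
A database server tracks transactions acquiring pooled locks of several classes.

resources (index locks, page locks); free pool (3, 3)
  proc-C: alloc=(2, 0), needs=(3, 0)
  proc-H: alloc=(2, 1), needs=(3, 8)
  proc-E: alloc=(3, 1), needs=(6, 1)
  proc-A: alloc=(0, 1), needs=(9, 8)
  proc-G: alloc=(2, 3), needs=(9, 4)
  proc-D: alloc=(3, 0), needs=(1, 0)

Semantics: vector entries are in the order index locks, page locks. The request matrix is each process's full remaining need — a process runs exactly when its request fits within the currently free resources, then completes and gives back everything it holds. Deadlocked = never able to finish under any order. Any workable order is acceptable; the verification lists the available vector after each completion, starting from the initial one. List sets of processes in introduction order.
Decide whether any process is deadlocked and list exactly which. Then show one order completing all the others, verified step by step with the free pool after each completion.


Deadlocked: proc-H and proc-A.
Key observation: after proc-D, proc-E, proc-C, proc-G complete, (13, 7) is the best the pool ever gets, yet each leftover process wants more page locks.
One completion order for the rest: proc-D, proc-E, proc-C, proc-G. Step-by-step check:
  pool = (3, 3)
  proc-D needs (1, 0) <= (3, 3) -> finishes; pool += (3, 0) = (6, 3)
  proc-E needs (6, 1) <= (6, 3) -> finishes; pool += (3, 1) = (9, 4)
  proc-C needs (3, 0) <= (9, 4) -> finishes; pool += (2, 0) = (11, 4)
  proc-G needs (9, 4) <= (11, 4) -> finishes; pool += (2, 3) = (13, 7)
The stuck group stays short no matter what:
  proc-H cannot run: need (3, 8) vs free (13, 7) (insufficient page locks)
  proc-A cannot run: need (9, 8) vs free (13, 7) (insufficient page locks)


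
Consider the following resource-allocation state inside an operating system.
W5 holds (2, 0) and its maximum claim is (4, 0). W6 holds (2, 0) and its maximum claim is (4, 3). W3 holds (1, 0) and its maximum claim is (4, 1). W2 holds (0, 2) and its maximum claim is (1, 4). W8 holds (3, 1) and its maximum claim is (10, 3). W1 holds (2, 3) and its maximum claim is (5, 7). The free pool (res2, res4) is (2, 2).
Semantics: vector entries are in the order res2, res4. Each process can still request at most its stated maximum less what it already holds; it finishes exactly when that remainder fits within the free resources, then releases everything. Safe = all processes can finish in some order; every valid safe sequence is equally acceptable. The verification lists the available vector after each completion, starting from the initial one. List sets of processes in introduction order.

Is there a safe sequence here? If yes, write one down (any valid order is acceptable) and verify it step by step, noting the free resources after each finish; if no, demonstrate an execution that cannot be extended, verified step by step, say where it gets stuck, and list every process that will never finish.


The state is SAFE; one workable sequence: W5, W2, W1, W3, W6, W8.
Key observation: W5 marks the first exact bind of the order: its need (2, 0) fits the free (2, 2) with zero slack on a requested resource.
Check, step by step:
  pool = (2, 2)
  W5: need (2, 0) fits (2, 2); releases (2, 0), pool now (4, 2)
  W2: need (1, 2) fits (4, 2); releases (0, 2), pool now (4, 4)
  W1: need (3, 4) fits (4, 4); releases (2, 3), pool now (6, 7)
  W3: need (3, 1) fits (6, 7); releases (1, 0), pool now (7, 7)
  W6: need (2, 3) fits (7, 7); releases (2, 0), pool now (9, 7)
  W8: need (7, 2) fits (9, 7); releases (3, 1), pool now (12, 8)


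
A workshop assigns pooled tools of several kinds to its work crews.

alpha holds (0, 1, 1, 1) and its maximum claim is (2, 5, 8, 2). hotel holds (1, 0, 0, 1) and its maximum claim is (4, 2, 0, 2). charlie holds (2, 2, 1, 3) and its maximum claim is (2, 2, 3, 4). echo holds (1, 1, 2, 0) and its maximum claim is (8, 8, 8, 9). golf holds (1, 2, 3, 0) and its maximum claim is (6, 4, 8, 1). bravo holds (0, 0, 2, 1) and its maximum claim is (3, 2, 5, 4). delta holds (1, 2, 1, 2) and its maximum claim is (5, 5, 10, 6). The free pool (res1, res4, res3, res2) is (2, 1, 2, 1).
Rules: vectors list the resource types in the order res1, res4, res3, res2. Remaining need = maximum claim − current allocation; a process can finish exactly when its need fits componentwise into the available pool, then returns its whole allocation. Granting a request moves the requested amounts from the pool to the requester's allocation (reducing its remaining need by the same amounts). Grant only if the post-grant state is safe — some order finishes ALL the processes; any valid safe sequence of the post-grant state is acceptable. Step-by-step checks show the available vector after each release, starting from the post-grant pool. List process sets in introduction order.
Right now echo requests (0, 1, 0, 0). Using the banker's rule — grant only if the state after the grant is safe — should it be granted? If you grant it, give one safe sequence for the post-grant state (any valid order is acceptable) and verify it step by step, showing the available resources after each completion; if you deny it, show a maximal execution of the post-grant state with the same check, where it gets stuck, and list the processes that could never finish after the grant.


GRANT: granting preserves safety; a valid post-grant sequence is charlie, bravo, hotel, golf, alpha, delta, echo.
Key observation: even at the reduced pool (2, 0, 2, 1), charlie fits immediately, so safety survives the grant.
Check on the post-grant state, step by step:
  pool = (2, 0, 2, 1)
  charlie needs (0, 0, 2, 1) <= (2, 0, 2, 1) -> finishes; pool += (2, 2, 1, 3) = (4, 2, 3, 4)
  bravo needs (3, 2, 3, 3) <= (4, 2, 3, 4) -> finishes; pool += (0, 0, 2, 1) = (4, 2, 5, 5)
  hotel needs (3, 2, 0, 1) <= (4, 2, 5, 5) -> finishes; pool += (1, 0, 0, 1) = (5, 2, 5, 6)
  golf needs (5, 2, 5, 1) <= (5, 2, 5, 6) -> finishes; pool += (1, 2, 3, 0) = (6, 4, 8, 6)
  alpha needs (2, 4, 7, 1) <= (6, 4, 8, 6) -> finishes; pool += (0, 1, 1, 1) = (6, 5, 9, 7)
  delta needs (4, 3, 9, 4) <= (6, 5, 9, 7) -> finishes; pool += (1, 2, 1, 2) = (7, 7, 10, 9)
  echo needs (7, 6, 6, 9) <= (7, 7, 10, 9) -> finishes; pool += (1, 2, 2, 0) = (8, 9, 12, 9)


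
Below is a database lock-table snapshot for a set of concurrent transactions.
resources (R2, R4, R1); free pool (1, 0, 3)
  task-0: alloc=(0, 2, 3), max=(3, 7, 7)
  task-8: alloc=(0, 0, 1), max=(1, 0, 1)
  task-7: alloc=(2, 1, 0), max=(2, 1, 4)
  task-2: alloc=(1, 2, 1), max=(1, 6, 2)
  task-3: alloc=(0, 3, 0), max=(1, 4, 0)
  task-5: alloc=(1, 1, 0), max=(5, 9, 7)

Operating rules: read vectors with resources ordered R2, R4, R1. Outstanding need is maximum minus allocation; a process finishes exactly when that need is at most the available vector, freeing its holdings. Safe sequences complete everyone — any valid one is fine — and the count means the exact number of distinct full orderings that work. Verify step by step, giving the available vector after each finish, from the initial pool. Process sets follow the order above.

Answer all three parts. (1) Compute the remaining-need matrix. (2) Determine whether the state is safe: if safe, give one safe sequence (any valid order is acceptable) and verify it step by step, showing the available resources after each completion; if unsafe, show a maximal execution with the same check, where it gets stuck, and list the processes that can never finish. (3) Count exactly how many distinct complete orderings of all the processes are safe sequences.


(1) Remaining need (order R2, R4, R1):
  task-0: (3, 5, 4)
  task-8: (1, 0, 0)
  task-7: (0, 0, 4)
  task-2: (0, 4, 1)
  task-3: (1, 1, 0)
  task-5: (4, 8, 7)
(2) SAFE — a valid safe sequence is task-8, task-7, task-3, task-2, task-0, task-5.
Key observation: task-8 marks the first exact bind of the order: its need (1, 0, 0) fits the free (1, 0, 3) with zero slack on a requested resource.
Verifying each step:
  pool = (1, 0, 3)
  task-8 needs (1, 0, 0) <= (1, 0, 3) -> finishes; pool += (0, 0, 1) = (1, 0, 4)
  task-7 needs (0, 0, 4) <= (1, 0, 4) -> finishes; pool += (2, 1, 0) = (3, 1, 4)
  task-3 needs (1, 1, 0) <= (3, 1, 4) -> finishes; pool += (0, 3, 0) = (3, 4, 4)
  task-2 needs (0, 4, 1) <= (3, 4, 4) -> finishes; pool += (1, 2, 1) = (4, 6, 5)
  task-0 needs (3, 5, 4) <= (4, 6, 5) -> finishes; pool += (0, 2, 3) = (4, 8, 8)
  task-5 needs (4, 8, 7) <= (4, 8, 8) -> finishes; pool += (1, 1, 0) = (5, 9, 8)
(3) Precisely 1 of the possible complete orderings is a safe sequence.


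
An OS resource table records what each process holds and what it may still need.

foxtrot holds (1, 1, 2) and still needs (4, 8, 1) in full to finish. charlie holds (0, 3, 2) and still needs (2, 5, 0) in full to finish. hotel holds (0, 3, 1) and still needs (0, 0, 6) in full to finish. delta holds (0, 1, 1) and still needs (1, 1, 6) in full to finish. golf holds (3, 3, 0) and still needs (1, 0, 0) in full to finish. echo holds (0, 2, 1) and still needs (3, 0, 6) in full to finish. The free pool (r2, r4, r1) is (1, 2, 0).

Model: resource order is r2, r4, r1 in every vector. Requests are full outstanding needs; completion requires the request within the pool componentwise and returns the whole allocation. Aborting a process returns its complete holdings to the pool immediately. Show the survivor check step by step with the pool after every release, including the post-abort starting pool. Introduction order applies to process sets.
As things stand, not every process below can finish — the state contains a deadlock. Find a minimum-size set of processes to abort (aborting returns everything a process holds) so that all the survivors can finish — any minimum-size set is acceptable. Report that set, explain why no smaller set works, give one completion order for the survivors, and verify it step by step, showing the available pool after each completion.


Abort hotel and delta.
Key observation: echo had no path to completion before; after the abort of hotel and delta ((0, 4, 2) returned), step 4 is where it fits.
Why nothing smaller works — every single abort fails: foxtrot alone leaves hotel blocked (short on r1); charlie alone leaves hotel blocked (short on r1); hotel alone leaves delta blocked (short on r1); delta alone leaves hotel blocked (short on r1); golf alone leaves hotel blocked (short on r1); echo alone leaves hotel blocked (short on r1).
Survivors finish in the order: golf, foxtrot, charlie, echo. Verifying each step (pool after the aborts first):
  pool = (1, 6, 2)
  golf: need (1, 0, 0) fits (1, 6, 2); releases (3, 3, 0), pool now (4, 9, 2)
  foxtrot: need (4, 8, 1) fits (4, 9, 2); releases (1, 1, 2), pool now (5, 10, 4)
  charlie: need (2, 5, 0) fits (5, 10, 4); releases (0, 3, 2), pool now (5, 13, 6)
  echo: need (3, 0, 6) fits (5, 13, 6); releases (0, 2, 1), pool now (5, 15, 7)


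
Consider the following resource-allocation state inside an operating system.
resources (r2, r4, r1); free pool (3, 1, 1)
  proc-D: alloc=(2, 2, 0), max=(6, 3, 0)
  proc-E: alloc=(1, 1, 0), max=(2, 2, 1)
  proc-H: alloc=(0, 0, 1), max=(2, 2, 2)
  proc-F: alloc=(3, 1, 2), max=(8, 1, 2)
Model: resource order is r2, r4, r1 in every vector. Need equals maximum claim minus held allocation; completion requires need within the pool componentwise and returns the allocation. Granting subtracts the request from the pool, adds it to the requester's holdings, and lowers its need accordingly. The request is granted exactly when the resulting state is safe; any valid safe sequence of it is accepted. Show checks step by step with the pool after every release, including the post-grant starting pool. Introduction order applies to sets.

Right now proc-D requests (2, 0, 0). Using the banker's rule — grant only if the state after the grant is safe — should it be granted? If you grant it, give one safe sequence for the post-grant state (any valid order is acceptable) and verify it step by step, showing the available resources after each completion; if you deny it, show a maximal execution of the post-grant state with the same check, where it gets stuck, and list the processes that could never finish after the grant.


GRANT — the state after the grant stays safe, e.g. via proc-E, proc-H, proc-D, proc-F.
Key observation: the transfer keeps a workable pool ((1, 1, 1)); proc-E starts the safe sequence.
Verifying the post-grant state step by step:
  pool = (1, 1, 1)
  proc-E: need (1, 1, 1) fits (1, 1, 1); releases (1, 1, 0), pool now (2, 2, 1)
  proc-H: need (2, 2, 1) fits (2, 2, 1); releases (0, 0, 1), pool now (2, 2, 2)
  proc-D: need (2, 1, 0) fits (2, 2, 2); releases (4, 2, 0), pool now (6, 4, 2)
  proc-F: need (5, 0, 0) fits (6, 4, 2); releases (3, 1, 2), pool now (9, 5, 4)


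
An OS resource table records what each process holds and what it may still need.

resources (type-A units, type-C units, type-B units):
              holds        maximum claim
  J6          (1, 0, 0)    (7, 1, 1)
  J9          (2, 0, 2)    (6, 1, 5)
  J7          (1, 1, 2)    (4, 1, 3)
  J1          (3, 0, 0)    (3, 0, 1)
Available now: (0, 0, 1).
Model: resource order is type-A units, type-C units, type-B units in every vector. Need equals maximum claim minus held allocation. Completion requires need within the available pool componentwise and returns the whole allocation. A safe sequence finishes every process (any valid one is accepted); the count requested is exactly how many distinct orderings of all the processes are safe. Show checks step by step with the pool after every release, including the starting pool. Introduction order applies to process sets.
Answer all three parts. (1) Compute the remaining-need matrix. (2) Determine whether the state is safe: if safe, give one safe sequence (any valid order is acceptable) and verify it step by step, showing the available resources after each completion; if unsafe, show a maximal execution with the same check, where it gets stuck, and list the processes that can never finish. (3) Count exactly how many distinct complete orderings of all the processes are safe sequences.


(1) Outstanding need per process (order type-A units, type-C units, type-B units):
  J6: (6, 1, 1)
  J9: (4, 1, 3)
  J7: (3, 0, 1)
  J1: (0, 0, 1)
(2) The state is SAFE; one workable sequence: J1, J7, J9, J6.
Key observation: J1 is the earliest step where a requested resource binds exactly: need (0, 0, 1), pool (0, 0, 1) at its turn.
Step-by-step check:
  pool = (0, 0, 1)
  run J1 (needs (0, 0, 1), free (0, 0, 1)); after release of (3, 0, 0) the pool is (3, 0, 1)
  run J7 (needs (3, 0, 1), free (3, 0, 1)); after release of (1, 1, 2) the pool is (4, 1, 3)
  run J9 (needs (4, 1, 3), free (4, 1, 3)); after release of (2, 0, 2) the pool is (6, 1, 5)
  run J6 (needs (6, 1, 1), free (6, 1, 5)); after release of (1, 0, 0) the pool is (7, 1, 5)
(3) Precisely 1 of the possible complete orderings is a safe sequence.


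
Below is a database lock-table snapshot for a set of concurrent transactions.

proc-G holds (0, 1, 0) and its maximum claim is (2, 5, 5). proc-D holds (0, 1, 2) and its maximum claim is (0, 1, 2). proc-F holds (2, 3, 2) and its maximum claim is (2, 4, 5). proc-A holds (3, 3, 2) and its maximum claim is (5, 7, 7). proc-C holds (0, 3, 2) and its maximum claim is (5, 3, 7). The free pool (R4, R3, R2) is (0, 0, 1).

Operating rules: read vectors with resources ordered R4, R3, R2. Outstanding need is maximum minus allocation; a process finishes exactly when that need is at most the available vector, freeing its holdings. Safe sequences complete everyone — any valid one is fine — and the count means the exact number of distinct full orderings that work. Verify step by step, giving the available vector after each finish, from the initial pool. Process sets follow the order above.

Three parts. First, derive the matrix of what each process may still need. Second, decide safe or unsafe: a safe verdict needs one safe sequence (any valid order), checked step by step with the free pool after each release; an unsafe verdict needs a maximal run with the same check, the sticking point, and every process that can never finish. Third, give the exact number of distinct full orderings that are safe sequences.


(1) Need matrix, components ordered R4, R3, R2:
  proc-G: (2, 4, 5)
  proc-D: (0, 0, 0)
  proc-F: (0, 1, 3)
  proc-A: (2, 4, 5)
  proc-C: (5, 0, 5)
(2) SAFE — a valid safe sequence is proc-D, proc-F, proc-A, proc-C, proc-G.
Key observation: at proc-F the run first touches a limit — (0, 1, 3) against (0, 1, 3), exact on a resource it actually requests.
Walking it through:
  pool = (0, 0, 1)
  proc-D needs (0, 0, 0) <= (0, 0, 1) -> finishes; pool += (0, 1, 2) = (0, 1, 3)
  proc-F needs (0, 1, 3) <= (0, 1, 3) -> finishes; pool += (2, 3, 2) = (2, 4, 5)
  proc-A needs (2, 4, 5) <= (2, 4, 5) -> finishes; pool += (3, 3, 2) = (5, 7, 7)
  proc-C needs (5, 0, 5) <= (5, 7, 7) -> finishes; pool += (0, 3, 2) = (5, 10, 9)
  proc-G needs (2, 4, 5) <= (5, 10, 9) -> finishes; pool += (0, 1, 0) = (5, 11, 9)
(3) The exact count: 3 of the possible complete orderings are safe sequences.


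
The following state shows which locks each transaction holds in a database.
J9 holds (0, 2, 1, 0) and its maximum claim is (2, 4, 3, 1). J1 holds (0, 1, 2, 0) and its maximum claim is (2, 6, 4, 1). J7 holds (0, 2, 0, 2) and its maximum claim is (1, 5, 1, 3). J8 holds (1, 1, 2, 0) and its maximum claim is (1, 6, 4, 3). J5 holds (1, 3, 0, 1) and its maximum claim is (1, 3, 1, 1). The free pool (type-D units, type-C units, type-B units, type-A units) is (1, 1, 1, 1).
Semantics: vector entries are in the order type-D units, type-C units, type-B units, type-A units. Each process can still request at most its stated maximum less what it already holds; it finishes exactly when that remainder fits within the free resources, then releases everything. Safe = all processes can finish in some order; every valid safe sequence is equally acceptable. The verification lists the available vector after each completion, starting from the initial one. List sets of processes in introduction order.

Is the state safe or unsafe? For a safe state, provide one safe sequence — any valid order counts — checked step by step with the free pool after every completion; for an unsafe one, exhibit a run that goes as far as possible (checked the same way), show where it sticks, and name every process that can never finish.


UNSAFE — no complete ordering exists.
Key observation: even finishing J5, J7 leaves just (2, 6, 1, 4) free — too little type-B units for any of the remaining processes.
A maximal execution: J5, J7 — then nothing else fits. Step-by-step check:
  pool = (1, 1, 1, 1)
  J5: need (0, 0, 1, 0) fits (1, 1, 1, 1); releases (1, 3, 0, 1), pool now (2, 4, 1, 2)
  J7: need (1, 3, 1, 1) fits (2, 4, 1, 2); releases (0, 2, 0, 2), pool now (2, 6, 1, 4)
  blocked: J9 wants (2, 2, 2, 1), pool (2, 6, 1, 4) — not enough type-B units
  blocked: J1 wants (2, 5, 2, 1), pool (2, 6, 1, 4) — not enough type-B units
  blocked: J8 wants (0, 5, 2, 3), pool (2, 6, 1, 4) — not enough type-B units
Never able to finish: J9, J1 and J8.


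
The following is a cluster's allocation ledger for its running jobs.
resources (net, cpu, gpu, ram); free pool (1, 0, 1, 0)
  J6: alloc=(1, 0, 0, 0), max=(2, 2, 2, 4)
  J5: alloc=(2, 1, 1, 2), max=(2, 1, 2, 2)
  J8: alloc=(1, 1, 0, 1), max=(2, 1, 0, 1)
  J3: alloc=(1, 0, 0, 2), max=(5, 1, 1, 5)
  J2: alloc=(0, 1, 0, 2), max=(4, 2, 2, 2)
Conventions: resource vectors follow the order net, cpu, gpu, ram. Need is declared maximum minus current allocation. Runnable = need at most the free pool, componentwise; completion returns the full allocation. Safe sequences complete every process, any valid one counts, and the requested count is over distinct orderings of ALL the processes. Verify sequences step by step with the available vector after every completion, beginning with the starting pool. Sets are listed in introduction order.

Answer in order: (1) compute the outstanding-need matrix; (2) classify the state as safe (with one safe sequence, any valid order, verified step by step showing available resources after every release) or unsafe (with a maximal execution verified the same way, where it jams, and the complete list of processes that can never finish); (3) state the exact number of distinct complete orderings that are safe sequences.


(1) Remaining need (order net, cpu, gpu, ram):
  J6: (1, 2, 2, 4)
  J5: (0, 0, 1, 0)
  J8: (1, 0, 0, 0)
  J3: (4, 1, 1, 3)
  J2: (4, 1, 2, 0)
(2) The state is SAFE; one workable sequence: J8, J5, J2, J6, J3.
Key observation: the order's first zero-slack moment is J8 ((1, 0, 0, 0) needed, (1, 0, 1, 0) free — a requested resource with nothing to spare).
Step-by-step check:
  pool = (1, 0, 1, 0)
  run J8 (needs (1, 0, 0, 0), free (1, 0, 1, 0)); after release of (1, 1, 0, 1) the pool is (2, 1, 1, 1)
  run J5 (needs (0, 0, 1, 0), free (2, 1, 1, 1)); after release of (2, 1, 1, 2) the pool is (4, 2, 2, 3)
  run J2 (needs (4, 1, 2, 0), free (4, 2, 2, 3)); after release of (0, 1, 0, 2) the pool is (4, 3, 2, 5)
  run J6 (needs (1, 2, 2, 4), free (4, 3, 2, 5)); after release of (1, 0, 0, 0) the pool is (5, 3, 2, 5)
  run J3 (needs (4, 1, 1, 3), free (5, 3, 2, 5)); after release of (1, 0, 0, 2) the pool is (6, 3, 2, 7)
(3) Exactly 8 of the possible complete orderings are safe sequences.


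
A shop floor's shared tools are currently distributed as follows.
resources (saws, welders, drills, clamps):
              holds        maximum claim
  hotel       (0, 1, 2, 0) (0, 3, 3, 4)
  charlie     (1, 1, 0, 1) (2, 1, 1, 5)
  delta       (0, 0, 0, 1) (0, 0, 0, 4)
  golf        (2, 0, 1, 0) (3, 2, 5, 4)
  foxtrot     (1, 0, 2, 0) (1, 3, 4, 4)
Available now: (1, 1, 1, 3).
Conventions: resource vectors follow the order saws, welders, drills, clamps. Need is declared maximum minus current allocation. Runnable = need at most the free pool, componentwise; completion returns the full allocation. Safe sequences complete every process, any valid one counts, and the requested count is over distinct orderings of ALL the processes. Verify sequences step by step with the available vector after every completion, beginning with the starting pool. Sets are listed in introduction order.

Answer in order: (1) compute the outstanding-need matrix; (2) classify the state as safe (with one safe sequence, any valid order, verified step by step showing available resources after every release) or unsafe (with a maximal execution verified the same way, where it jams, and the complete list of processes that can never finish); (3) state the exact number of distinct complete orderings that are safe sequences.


(1) Outstanding need per process (order saws, welders, drills, clamps):
  hotel: (0, 2, 1, 4)
  charlie: (1, 0, 1, 4)
  delta: (0, 0, 0, 3)
  golf: (1, 2, 4, 4)
  foxtrot: (0, 3, 2, 4)
(2) The state is SAFE; one workable sequence: delta, charlie, hotel, foxtrot, golf.
Key observation: reading the order forward, delta is the first process whose need (0, 0, 0, 3) meets the free pool (1, 1, 1, 3) exactly on a resource it requests.
Step-by-step check:
  pool = (1, 1, 1, 3)
  run delta (needs (0, 0, 0, 3), free (1, 1, 1, 3)); after release of (0, 0, 0, 1) the pool is (1, 1, 1, 4)
  run charlie (needs (1, 0, 1, 4), free (1, 1, 1, 4)); after release of (1, 1, 0, 1) the pool is (2, 2, 1, 5)
  run hotel (needs (0, 2, 1, 4), free (2, 2, 1, 5)); after release of (0, 1, 2, 0) the pool is (2, 3, 3, 5)
  run foxtrot (needs (0, 3, 2, 4), free (2, 3, 3, 5)); after release of (1, 0, 2, 0) the pool is (3, 3, 5, 5)
  run golf (needs (1, 2, 4, 4), free (3, 3, 5, 5)); after release of (2, 0, 1, 0) the pool is (5, 3, 6, 5)
(3) Precisely 1 of the possible complete orderings is a safe sequence.


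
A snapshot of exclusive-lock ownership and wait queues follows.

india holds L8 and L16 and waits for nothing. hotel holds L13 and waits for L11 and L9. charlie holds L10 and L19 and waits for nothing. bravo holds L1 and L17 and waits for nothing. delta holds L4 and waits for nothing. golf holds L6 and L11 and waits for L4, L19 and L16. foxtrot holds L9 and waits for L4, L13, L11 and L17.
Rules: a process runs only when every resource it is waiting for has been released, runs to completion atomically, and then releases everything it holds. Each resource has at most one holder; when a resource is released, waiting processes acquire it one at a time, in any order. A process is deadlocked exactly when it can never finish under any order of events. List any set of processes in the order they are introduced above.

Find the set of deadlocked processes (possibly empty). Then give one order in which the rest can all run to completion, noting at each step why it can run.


Deadlocked set: hotel and foxtrot.
Key observation: hotel -> foxtrot -> hotel is a circular wait — nothing in it can go first; no other process is dragged down with it.
One completion order for the rest: charlie, india, delta, bravo, golf.
Step-by-step check:
  run charlie (it waits on nothing); releases L10 and L19
  run india (it waits on nothing); releases L8 and L16
  run delta (it waits on nothing); releases L4
  run bravo (it waits on nothing); releases L1 and L17
  golf waits on L4, L19 and L16 — all released -> runs and releases L6 and L11


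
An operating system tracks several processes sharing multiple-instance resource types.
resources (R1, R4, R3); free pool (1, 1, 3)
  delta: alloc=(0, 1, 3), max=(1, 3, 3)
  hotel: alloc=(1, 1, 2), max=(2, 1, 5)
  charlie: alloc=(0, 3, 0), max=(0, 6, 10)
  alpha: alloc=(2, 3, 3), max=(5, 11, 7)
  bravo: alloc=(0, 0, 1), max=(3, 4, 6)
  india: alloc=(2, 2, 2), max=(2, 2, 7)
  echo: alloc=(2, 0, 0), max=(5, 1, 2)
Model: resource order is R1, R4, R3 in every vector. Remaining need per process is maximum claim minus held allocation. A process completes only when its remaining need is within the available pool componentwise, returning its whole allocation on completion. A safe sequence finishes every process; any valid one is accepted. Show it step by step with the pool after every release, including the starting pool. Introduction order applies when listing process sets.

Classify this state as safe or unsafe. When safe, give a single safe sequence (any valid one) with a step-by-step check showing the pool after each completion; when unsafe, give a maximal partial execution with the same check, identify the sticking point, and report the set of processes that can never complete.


SAFE — a valid safe sequence is hotel, delta, india, charlie, alpha, echo, bravo.
Key observation: the order's first zero-slack moment is hotel ((1, 0, 3) needed, (1, 1, 3) free — a requested resource with nothing to spare).
Check, step by step:
  pool = (1, 1, 3)
  run hotel (needs (1, 0, 3), free (1, 1, 3)); after release of (1, 1, 2) the pool is (2, 2, 5)
  run delta (needs (1, 2, 0), free (2, 2, 5)); after release of (0, 1, 3) the pool is (2, 3, 8)
  run india (needs (0, 0, 5), free (2, 3, 8)); after release of (2, 2, 2) the pool is (4, 5, 10)
  run charlie (needs (0, 3, 10), free (4, 5, 10)); after release of (0, 3, 0) the pool is (4, 8, 10)
  run alpha (needs (3, 8, 4), free (4, 8, 10)); after release of (2, 3, 3) the pool is (6, 11, 13)
  run echo (needs (3, 1, 2), free (6, 11, 13)); after release of (2, 0, 0) the pool is (8, 11, 13)
  run bravo (needs (3, 4, 5), free (8, 11, 13)); after release of (0, 0, 1) the pool is (8, 11, 14)


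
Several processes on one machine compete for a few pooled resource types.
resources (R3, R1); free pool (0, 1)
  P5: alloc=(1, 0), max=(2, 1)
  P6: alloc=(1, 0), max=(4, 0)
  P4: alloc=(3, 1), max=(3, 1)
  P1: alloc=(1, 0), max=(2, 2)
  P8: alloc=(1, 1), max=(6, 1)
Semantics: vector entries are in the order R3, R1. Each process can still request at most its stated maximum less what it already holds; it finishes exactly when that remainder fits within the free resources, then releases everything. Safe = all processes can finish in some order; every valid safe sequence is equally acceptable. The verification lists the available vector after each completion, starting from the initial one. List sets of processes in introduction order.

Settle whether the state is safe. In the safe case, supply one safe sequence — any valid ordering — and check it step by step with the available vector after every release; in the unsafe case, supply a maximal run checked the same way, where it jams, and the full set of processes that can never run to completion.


The state is SAFE; one workable sequence: P4, P6, P5, P8, P1.
Key observation: at P6 the run first touches a limit — (3, 0) against (3, 2), exact on a resource it actually requests.
Step-by-step check:
  pool = (0, 1)
  P4: need (0, 0) fits (0, 1); releases (3, 1), pool now (3, 2)
  P6: need (3, 0) fits (3, 2); releases (1, 0), pool now (4, 2)
  P5: need (1, 1) fits (4, 2); releases (1, 0), pool now (5, 2)
  P8: need (5, 0) fits (5, 2); releases (1, 1), pool now (6, 3)
  P1: need (1, 2) fits (6, 3); releases (1, 0), pool now (7, 3)


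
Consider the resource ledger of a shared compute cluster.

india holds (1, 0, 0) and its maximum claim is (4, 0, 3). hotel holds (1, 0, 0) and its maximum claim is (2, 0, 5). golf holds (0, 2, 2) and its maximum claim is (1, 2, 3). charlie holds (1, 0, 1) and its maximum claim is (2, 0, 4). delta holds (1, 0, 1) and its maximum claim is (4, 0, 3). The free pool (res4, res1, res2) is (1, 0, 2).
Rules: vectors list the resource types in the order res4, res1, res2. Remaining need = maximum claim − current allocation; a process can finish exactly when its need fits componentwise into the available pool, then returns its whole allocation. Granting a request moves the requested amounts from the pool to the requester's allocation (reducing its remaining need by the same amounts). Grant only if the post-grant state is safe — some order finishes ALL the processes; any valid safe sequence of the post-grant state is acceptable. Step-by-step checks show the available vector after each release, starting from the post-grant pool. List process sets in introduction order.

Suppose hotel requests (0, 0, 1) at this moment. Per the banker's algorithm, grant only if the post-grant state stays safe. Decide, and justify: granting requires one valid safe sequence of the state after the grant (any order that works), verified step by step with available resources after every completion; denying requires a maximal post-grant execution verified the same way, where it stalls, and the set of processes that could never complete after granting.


GRANT: granting preserves safety; a valid post-grant sequence is golf, charlie, hotel, india, delta.
Key observation: the grant leaves (1, 0, 1) free — enough for golf, whose release restarts the cascade.
Step-by-step check of the post-grant state:
  pool = (1, 0, 1)
  run golf (needs (1, 0, 1), free (1, 0, 1)); after release of (0, 2, 2) the pool is (1, 2, 3)
  run charlie (needs (1, 0, 3), free (1, 2, 3)); after release of (1, 0, 1) the pool is (2, 2, 4)
  run hotel (needs (1, 0, 4), free (2, 2, 4)); after release of (1, 0, 1) the pool is (3, 2, 5)
  run india (needs (3, 0, 3), free (3, 2, 5)); after release of (1, 0, 0) the pool is (4, 2, 5)
  run delta (needs (3, 0, 2), free (4, 2, 5)); after release of (1, 0, 1) the pool is (5, 2, 6)
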